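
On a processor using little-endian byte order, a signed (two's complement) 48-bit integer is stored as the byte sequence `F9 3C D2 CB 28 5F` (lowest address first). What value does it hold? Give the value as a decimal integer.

Little-endian stores the least-significant byte at the lowest address.
Reassemble most-significant byte first: 5F 28 CB D2 3C F9 → 0x5F28CBD23CF9.
0x5F28CBD23CF9 = 104628822883577.

104628822883577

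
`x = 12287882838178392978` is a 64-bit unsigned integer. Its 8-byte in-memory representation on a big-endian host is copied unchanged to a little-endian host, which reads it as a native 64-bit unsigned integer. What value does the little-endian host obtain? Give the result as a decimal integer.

12287882838178392978 in 64-bit hexadecimal is 0xAA8754565B3DEB92.
Stored big-endian, the bytes at ascending addresses are AA 87 54 56 5B 3D EB 92.
Read back as little-endian, the first byte is least significant, giving 0x92EB3D5B565487AA.
0x92EB3D5B565487AA = 10586622811564181418.

10586622811564181418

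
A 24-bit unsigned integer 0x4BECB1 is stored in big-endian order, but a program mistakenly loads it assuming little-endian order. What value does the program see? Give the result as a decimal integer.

Stored big-endian, the bytes at ascending addresses are 4B EC B1.
Read back as little-endian, the first byte is least significant, giving 0xB1EC4B.
0xB1EC4B = 11660363.

11660363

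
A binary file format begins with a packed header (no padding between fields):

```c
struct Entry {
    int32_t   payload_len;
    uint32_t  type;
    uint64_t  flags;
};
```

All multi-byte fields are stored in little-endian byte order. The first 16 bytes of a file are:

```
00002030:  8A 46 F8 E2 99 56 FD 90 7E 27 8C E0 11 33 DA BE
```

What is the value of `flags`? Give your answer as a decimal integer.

13752360564003972990

`flags` follows `payload_len` (4 B), `type` (4 B), so it starts at offset 4 + 4 = 8 and occupies 8 bytes.
Bytes at offsets 8..15: 7E 27 8C E0 11 33 DA BE.
Little-endian stores the least-significant byte at the lowest address.
Reassemble most-significant byte first: BE DA 33 11 E0 8C 27 7E → 0xBEDA3311E08C277E.
0xBEDA3311E08C277E = 13752360564003972990.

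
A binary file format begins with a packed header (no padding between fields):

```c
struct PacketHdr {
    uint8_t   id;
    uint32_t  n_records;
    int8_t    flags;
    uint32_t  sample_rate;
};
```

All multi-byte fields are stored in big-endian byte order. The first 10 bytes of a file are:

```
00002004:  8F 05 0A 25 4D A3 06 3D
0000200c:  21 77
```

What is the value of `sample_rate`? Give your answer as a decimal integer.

104669559

`sample_rate` follows `id` (1 B), `n_records` (4 B), `flags` (1 B), so it starts at offset 1 + 4 + 1 = 6 and occupies 4 bytes.
Bytes at offsets 6..9: 06 3D 21 77.
Big-endian stores the most-significant byte at the lowest address.
The bytes are already most-significant first: 0x063D2177.
0x063D2177 = 104669559.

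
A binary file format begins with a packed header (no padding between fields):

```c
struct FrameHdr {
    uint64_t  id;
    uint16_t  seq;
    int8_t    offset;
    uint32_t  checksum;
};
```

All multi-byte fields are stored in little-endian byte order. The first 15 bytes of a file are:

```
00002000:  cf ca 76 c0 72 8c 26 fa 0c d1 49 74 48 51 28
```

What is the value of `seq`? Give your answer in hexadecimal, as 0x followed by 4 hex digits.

0xD10C

`seq` follows `id` (8 bytes), so it starts at byte offset 8 and occupies 2 bytes.
Bytes at offsets 8..9: 0C D1.
Little-endian stores the least-significant byte at the lowest address.
Reassemble most-significant byte first: D1 0C → 0xD10C.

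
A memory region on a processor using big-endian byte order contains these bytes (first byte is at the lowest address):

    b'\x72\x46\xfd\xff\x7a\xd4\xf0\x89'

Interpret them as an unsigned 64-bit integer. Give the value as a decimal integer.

In big-endian order the high byte comes first in memory.
The bytes are already most-significant first: 0x7246FDFF7AD4F089.
0x7246FDFF7AD4F089 = 8234548242412793993.

8234548242412793993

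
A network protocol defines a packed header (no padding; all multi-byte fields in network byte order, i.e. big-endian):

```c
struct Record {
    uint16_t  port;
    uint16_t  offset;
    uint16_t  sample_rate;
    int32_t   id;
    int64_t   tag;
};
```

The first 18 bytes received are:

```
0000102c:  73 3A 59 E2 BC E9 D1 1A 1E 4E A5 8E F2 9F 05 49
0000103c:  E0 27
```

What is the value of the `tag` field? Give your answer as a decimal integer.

-6517004845956079577

`tag` follows `port` (2 B), `offset` (2 B), `sample_rate` (2 B), `id` (4 B), so it starts at offset 2 + 2 + 2 + 4 = 10 and occupies 8 bytes.
Bytes at offsets 10..17: A5 8E F2 9F 05 49 E0 27.
Big-endian: lowest address holds the most-significant byte.
The bytes are already most-significant first: 0xA58EF29F0549E027.
Top bit is set, so as a signed 64-bit value this is 0xA58EF29F0549E027 − 2^64 = -6517004845956079577.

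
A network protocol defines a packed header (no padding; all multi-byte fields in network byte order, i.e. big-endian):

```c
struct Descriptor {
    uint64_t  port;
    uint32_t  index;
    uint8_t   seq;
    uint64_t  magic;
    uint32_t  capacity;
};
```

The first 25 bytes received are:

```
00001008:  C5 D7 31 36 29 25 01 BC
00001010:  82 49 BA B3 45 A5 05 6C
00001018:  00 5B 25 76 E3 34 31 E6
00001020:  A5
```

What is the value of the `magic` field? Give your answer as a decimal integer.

`magic` follows `port` (8 B), `index` (4 B), `seq` (1 B), so it starts at offset 8 + 4 + 1 = 13 and occupies 8 bytes.
Bytes at offsets 13..20: A5 05 6C 00 5B 25 76 E3.
Big-endian stores the most-significant byte at the lowest address.
The bytes are already most-significant first: 0xA5056C005B2576E3.
0xA5056C005B2576E3 = 11891029139926644451.

11891029139926644451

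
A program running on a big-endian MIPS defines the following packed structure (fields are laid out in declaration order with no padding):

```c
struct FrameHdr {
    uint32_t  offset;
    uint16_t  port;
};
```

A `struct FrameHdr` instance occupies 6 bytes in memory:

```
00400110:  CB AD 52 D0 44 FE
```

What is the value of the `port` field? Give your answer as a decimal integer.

`port` follows `offset` (4 bytes), so it starts at byte offset 4 and occupies 2 bytes.
Bytes at offsets 4..5: 44 FE.
Big-endian stores the most-significant byte at the lowest address.
The bytes are already most-significant first: 0x44FE.
0x44FE = 17662.

17662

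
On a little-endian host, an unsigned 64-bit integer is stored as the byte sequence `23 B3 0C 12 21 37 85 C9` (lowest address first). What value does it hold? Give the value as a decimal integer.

14521073188702303011

Little-endian stores the least-significant byte at the lowest address.
Reassemble most-significant byte first: C9 85 37 21 12 0C B3 23 → 0xC9853721120CB323.
0xC9853721120CB323 = 14521073188702303011.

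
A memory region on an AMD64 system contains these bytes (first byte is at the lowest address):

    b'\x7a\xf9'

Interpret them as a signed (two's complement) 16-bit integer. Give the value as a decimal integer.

Little-endian stores the least-significant byte at the lowest address.
Reassemble most-significant byte first: F9 7A → 0xF97A.
Top bit is set, so as a signed 16-bit value this is 0xF97A − 2^16 = -1670.

-1670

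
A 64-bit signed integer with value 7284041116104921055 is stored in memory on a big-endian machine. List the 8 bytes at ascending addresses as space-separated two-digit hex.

65 16 1C CD 76 C6 0F DF

7284041116104921055 in hexadecimal, padded to 64 bits, is 0x65161CCD76C60FDF.
Split into bytes (most-significant first): 65 16 1C CD 76 C6 0F DF.
Big-endian: lowest address holds the most-significant byte.
So the memory order matches the most-significant-first order: 65 16 1C CD 76 C6 0F DF.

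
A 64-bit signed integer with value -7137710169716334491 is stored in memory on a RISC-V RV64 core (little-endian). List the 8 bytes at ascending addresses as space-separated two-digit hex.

Two's complement of -7137710169716334491 in 64 bits: 7137710169716334491 = 0x630E3D9507A29F9B; invert → 0x9CF1C26AF85D6064; add 1 → 0x9CF1C26AF85D6065.
Split into bytes (most-significant first): 9C F1 C2 6A F8 5D 60 65.
Little-endian: lowest address holds the least-significant byte.
So at ascending addresses the bytes are 65 60 5D F8 6A C2 F1 9C.

65 60 5D F8 6A C2 F1 9C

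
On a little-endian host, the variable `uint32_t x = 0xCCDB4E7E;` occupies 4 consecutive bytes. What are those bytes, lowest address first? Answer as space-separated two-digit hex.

7E 4E DB CC

Split into bytes (most-significant first): CC DB 4E 7E.
Little-endian: lowest address holds the least-significant byte.
So at ascending addresses the bytes are 7E 4E DB CC.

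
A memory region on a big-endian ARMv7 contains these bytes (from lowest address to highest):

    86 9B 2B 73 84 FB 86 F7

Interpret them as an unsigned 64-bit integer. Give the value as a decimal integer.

9699393997624805111

Big-endian: lowest address holds the most-significant byte.
The bytes are already most-significant first: 0x869B2B7384FB86F7.
0x869B2B7384FB86F7 = 9699393997624805111.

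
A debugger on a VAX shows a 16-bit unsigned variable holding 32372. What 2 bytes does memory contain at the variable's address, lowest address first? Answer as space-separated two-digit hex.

74 7E

32372 in hexadecimal, padded to 16 bits, is 0x7E74.
Split into bytes (most-significant first): 7E 74.
Little-endian: lowest address holds the least-significant byte.
So at ascending addresses the bytes are 74 7E.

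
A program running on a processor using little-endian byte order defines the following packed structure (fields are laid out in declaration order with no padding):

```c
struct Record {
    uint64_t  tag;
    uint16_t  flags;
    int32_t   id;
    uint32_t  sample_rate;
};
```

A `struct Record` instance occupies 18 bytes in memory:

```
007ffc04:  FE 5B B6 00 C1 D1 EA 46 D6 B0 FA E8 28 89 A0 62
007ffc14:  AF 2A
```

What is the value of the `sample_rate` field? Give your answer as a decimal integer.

716137120

`sample_rate` follows `tag` (8 B), `flags` (2 B), `id` (4 B), so it starts at offset 8 + 2 + 4 = 14 and occupies 4 bytes.
Bytes at offsets 14..17: A0 62 AF 2A.
Little-endian stores the least-significant byte at the lowest address.
Reassemble most-significant byte first: 2A AF 62 A0 → 0x2AAF62A0.
0x2AAF62A0 = 716137120.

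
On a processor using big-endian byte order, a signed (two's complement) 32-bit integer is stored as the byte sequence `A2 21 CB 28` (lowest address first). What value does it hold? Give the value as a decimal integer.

-1574843608

Big-endian stores the most-significant byte at the lowest address.
The bytes are already most-significant first: 0xA221CB28.
Top bit is set, so as a signed 32-bit value this is 0xA221CB28 − 2^32 = -1574843608.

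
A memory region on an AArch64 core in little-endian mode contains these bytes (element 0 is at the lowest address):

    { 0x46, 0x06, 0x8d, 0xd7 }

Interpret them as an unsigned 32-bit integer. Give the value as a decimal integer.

Little-endian: lowest address holds the least-significant byte.
Reassemble most-significant byte first: D7 8D 06 46 → 0xD78D0646.
0xD78D0646 = 3616343622.

3616343622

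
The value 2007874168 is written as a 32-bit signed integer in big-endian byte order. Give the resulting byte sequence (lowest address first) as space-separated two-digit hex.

2007874168 in hexadecimal, padded to 32 bits, is 0x77ADBA78.
Split into bytes (most-significant first): 77 AD BA 78.
In big-endian order the high byte comes first in memory.
So the memory order matches the most-significant-first order: 77 AD BA 78.

77 AD BA 78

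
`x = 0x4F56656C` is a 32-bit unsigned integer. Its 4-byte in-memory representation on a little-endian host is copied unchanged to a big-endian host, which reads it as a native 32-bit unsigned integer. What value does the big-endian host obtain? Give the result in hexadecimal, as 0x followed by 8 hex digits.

0x6C65564F

Stored little-endian, the bytes at ascending addresses are 6C 65 56 4F.
Read back as big-endian, the last byte is least significant, giving 0x6C65564F.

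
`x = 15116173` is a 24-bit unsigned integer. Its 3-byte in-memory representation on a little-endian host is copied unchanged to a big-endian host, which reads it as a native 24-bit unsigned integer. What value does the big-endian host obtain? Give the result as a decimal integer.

9283558

15116173 in 24-bit hexadecimal is 0xE6A78D.
Stored little-endian, the bytes at ascending addresses are 8D A7 E6.
Read back as big-endian, the last byte is least significant, giving 0x8DA7E6.
0x8DA7E6 = 9283558.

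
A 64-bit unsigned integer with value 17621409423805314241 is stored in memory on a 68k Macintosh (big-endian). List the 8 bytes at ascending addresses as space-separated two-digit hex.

17621409423805314241 in hexadecimal, padded to 64 bits, is 0xF48BD2823BA2F4C1.
Split into bytes (most-significant first): F4 8B D2 82 3B A2 F4 C1.
In big-endian order the high byte comes first in memory.
So the memory order matches the most-significant-first order: F4 8B D2 82 3B A2 F4 C1.

F4 8B D2 82 3B A2 F4 C1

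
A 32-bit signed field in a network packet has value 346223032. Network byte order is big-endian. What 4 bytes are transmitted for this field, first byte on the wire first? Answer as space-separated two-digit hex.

346223032 in hexadecimal, padded to 32 bits, is 0x14A2F1B8.
Split into bytes (most-significant first): 14 A2 F1 B8.
Big-endian: lowest address holds the most-significant byte.
So the memory order matches the most-significant-first order: 14 A2 F1 B8.

14 A2 F1 B8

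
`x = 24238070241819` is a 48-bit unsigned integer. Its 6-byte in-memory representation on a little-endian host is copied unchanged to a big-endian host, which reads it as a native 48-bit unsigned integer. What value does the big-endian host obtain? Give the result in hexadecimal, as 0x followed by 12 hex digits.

24238070241819 in 48-bit hexadecimal is 0x160B5D911A1B.
Stored little-endian, the bytes at ascending addresses are 1B 1A 91 5D 0B 16.
Read back as big-endian, the last byte is least significant, giving 0x1B1A915D0B16.

0x1B1A915D0B16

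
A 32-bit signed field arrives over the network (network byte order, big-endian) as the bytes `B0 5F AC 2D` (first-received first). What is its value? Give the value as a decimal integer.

-1335907283

Big-endian: lowest address holds the most-significant byte.
The bytes are already most-significant first: 0xB05FAC2D.
Top bit is set, so as a signed 32-bit value this is 0xB05FAC2D − 2^32 = -1335907283.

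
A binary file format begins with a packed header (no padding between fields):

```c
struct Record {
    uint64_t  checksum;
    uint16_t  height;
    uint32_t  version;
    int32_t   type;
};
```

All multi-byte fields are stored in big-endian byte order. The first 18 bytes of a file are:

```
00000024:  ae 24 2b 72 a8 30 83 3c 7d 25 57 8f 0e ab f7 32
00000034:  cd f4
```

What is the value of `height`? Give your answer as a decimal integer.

`height` follows `checksum` (8 bytes), so it starts at byte offset 8 and occupies 2 bytes.
Bytes at offsets 8..9: 7D 25.
In big-endian order the high byte comes first in memory.
The bytes are already most-significant first: 0x7D25.
0x7D25 = 32037.

32037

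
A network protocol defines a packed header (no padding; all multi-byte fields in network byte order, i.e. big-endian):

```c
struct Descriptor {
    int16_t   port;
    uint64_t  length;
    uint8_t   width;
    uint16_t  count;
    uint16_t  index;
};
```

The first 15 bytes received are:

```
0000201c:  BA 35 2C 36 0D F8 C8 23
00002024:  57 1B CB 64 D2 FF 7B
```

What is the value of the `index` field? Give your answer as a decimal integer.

65403

`index` follows `port` (2 B), `length` (8 B), `width` (1 B), `count` (2 B), so it starts at offset 2 + 8 + 1 + 2 = 13 and occupies 2 bytes.
Bytes at offsets 13..14: FF 7B.
In big-endian order the high byte comes first in memory.
The bytes are already most-significant first: 0xFF7B.
0xFF7B = 65403.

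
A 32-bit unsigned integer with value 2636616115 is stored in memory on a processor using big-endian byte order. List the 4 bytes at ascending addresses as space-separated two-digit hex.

2636616115 in hexadecimal, padded to 32 bits, is 0x9D2791B3.
Split into bytes (most-significant first): 9D 27 91 B3.
Big-endian: lowest address holds the most-significant byte.
So the memory order matches the most-significant-first order: 9D 27 91 B3.

9D 27 91 B3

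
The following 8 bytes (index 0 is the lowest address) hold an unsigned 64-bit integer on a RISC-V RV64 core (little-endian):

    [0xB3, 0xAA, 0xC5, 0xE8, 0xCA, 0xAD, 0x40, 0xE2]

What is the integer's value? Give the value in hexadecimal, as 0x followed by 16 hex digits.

Little-endian stores the least-significant byte at the lowest address.
Reassemble most-significant byte first: E2 40 AD CA E8 C5 AA B3 → 0xE240ADCAE8C5AAB3.

0xE240ADCAE8C5AAB3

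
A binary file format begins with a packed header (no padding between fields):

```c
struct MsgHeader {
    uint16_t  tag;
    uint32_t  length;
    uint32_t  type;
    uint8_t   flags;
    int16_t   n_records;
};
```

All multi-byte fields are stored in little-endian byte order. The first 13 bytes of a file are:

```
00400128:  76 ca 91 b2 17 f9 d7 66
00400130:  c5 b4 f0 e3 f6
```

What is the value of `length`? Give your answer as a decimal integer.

4179079825

`length` follows `tag` (2 bytes), so it starts at byte offset 2 and occupies 4 bytes.
Bytes at offsets 2..5: 91 B2 17 F9.
Little-endian stores the least-significant byte at the lowest address.
Reassemble most-significant byte first: F9 17 B2 91 → 0xF917B291.
0xF917B291 = 4179079825.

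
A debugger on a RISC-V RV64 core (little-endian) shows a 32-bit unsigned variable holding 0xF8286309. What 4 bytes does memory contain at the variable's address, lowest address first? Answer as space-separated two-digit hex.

Split into bytes (most-significant first): F8 28 63 09.
Little-endian: lowest address holds the least-significant byte.
So at ascending addresses the bytes are 09 63 28 F8.

09 63 28 F8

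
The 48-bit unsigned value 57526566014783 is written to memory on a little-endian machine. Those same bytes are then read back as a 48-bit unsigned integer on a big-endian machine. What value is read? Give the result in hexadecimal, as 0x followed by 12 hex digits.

0x3F4F88F25134

57526566014783 in 48-bit hexadecimal is 0x3451F2884F3F.
Stored little-endian, the bytes at ascending addresses are 3F 4F 88 F2 51 34.
Read back as big-endian, the last byte is least significant, giving 0x3F4F88F25134.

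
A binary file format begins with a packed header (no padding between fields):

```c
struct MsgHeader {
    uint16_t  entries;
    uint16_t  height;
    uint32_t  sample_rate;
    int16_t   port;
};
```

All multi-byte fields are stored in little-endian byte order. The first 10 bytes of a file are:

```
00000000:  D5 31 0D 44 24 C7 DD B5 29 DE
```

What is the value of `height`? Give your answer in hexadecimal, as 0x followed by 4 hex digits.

`height` follows `entries` (2 bytes), so it starts at byte offset 2 and occupies 2 bytes.
Bytes at offsets 2..3: 0D 44.
Little-endian stores the least-significant byte at the lowest address.
Reassemble most-significant byte first: 44 0D → 0x440D.

0x440D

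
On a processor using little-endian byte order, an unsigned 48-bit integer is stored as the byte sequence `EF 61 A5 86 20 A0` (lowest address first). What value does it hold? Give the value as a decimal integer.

176061558383087

Little-endian: lowest address holds the least-significant byte.
Reassemble most-significant byte first: A0 20 86 A5 61 EF → 0xA02086A561EF.
0xA02086A561EF = 176061558383087.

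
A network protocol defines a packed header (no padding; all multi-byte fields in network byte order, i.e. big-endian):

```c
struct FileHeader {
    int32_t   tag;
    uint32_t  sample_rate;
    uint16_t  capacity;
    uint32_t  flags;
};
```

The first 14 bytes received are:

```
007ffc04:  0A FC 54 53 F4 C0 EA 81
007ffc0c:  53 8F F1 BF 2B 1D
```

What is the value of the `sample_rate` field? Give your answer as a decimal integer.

`sample_rate` follows `tag` (4 bytes), so it starts at byte offset 4 and occupies 4 bytes.
Bytes at offsets 4..7: F4 C0 EA 81.
In big-endian order the high byte comes first in memory.
The bytes are already most-significant first: 0xF4C0EA81.
0xF4C0EA81 = 4106283649.

4106283649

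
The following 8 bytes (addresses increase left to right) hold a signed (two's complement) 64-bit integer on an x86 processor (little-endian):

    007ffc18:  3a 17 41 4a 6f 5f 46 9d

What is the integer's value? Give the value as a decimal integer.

Little-endian stores the least-significant byte at the lowest address.
Reassemble most-significant byte first: 9D 46 5F 6F 4A 41 17 3A → 0x9D465F6F4A41173A.
Top bit is set, so as a signed 64-bit value this is 0x9D465F6F4A41173A − 2^64 = -7113893629793331398.

-7113893629793331398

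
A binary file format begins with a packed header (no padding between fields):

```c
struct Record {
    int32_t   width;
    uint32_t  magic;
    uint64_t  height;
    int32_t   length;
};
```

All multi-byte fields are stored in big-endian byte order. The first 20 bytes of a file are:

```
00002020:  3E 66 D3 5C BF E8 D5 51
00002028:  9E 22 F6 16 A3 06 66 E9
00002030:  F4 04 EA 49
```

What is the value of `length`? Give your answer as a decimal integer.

-201004471

`length` follows `width` (4 B), `magic` (4 B), `height` (8 B), so it starts at offset 4 + 4 + 8 = 16 and occupies 4 bytes.
Bytes at offsets 16..19: F4 04 EA 49.
Big-endian: lowest address holds the most-significant byte.
The bytes are already most-significant first: 0xF404EA49.
Top bit is set, so as a signed 32-bit value this is 0xF404EA49 − 2^32 = -201004471.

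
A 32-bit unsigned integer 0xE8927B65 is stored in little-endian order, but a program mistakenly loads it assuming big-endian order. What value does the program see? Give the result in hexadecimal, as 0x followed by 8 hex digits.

Stored little-endian, the bytes at ascending addresses are 65 7B 92 E8.
Read back as big-endian, the last byte is least significant, giving 0x657B92E8.

0x657B92E8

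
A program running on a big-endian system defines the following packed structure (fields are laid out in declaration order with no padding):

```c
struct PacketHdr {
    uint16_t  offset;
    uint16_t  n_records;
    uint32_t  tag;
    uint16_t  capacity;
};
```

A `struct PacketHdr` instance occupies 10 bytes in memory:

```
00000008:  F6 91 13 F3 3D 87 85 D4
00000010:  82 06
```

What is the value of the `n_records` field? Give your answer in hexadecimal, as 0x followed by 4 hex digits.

0x13F3

`n_records` follows `offset` (2 bytes), so it starts at byte offset 2 and occupies 2 bytes.
Bytes at offsets 2..3: 13 F3.
Big-endian stores the most-significant byte at the lowest address.
The bytes are already most-significant first: 0x13F3.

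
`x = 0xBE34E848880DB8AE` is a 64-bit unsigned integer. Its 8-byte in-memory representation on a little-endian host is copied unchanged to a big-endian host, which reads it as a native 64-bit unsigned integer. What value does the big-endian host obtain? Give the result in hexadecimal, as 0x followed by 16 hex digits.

0xAEB80D8848E834BE

Stored little-endian, the bytes at ascending addresses are AE B8 0D 88 48 E8 34 BE.
Read back as big-endian, the last byte is least significant, giving 0xAEB80D8848E834BE.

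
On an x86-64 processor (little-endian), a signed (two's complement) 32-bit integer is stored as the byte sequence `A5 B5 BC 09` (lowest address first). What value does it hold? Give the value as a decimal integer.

In little-endian order the low byte comes first in memory.
Reassemble most-significant byte first: 09 BC B5 A5 → 0x09BCB5A5.
0x09BCB5A5 = 163362213.

163362213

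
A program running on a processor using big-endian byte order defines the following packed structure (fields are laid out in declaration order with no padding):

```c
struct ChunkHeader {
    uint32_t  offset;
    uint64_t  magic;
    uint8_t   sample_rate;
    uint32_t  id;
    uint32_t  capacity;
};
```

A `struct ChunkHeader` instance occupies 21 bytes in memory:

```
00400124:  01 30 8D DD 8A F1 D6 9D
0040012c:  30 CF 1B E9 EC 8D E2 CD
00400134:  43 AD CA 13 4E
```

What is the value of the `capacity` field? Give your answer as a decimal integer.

`capacity` follows `offset` (4 B), `magic` (8 B), `sample_rate` (1 B), `id` (4 B), so it starts at offset 4 + 8 + 1 + 4 = 17 and occupies 4 bytes.
Bytes at offsets 17..20: AD CA 13 4E.
Big-endian: lowest address holds the most-significant byte.
The bytes are already most-significant first: 0xADCA134E.
0xADCA134E = 2915701582.

2915701582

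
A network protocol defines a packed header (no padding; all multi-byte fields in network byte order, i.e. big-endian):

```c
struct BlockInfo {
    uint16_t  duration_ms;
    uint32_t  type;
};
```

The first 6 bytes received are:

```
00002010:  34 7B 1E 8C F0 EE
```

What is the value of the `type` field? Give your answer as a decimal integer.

`type` follows `duration_ms` (2 bytes), so it starts at byte offset 2 and occupies 4 bytes.
Bytes at offsets 2..5: 1E 8C F0 EE.
Big-endian: lowest address holds the most-significant byte.
The bytes are already most-significant first: 0x1E8CF0EE.
0x1E8CF0EE = 512553198.

512553198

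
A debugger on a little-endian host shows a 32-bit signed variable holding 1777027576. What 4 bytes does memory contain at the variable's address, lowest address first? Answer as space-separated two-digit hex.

F8 49 EB 69

1777027576 in hexadecimal, padded to 32 bits, is 0x69EB49F8.
Split into bytes (most-significant first): 69 EB 49 F8.
Little-endian: lowest address holds the least-significant byte.
So at ascending addresses the bytes are F8 49 EB 69.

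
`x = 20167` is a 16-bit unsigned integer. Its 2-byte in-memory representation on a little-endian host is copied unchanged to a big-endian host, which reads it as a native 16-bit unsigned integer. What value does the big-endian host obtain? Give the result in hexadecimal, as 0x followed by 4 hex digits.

0xC74E

20167 in 16-bit hexadecimal is 0x4EC7.
Stored little-endian, the bytes at ascending addresses are C7 4E.
Read back as big-endian, the last byte is least significant, giving 0xC74E.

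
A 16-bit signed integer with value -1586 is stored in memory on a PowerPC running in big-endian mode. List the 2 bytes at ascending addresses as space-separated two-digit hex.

Two's complement of -1586 in 16 bits: 1586 = 0x0632; invert → 0xF9CD; add 1 → 0xF9CE.
Split into bytes (most-significant first): F9 CE.
Big-endian: lowest address holds the most-significant byte.
So the memory order matches the most-significant-first order: F9 CE.

F9 CE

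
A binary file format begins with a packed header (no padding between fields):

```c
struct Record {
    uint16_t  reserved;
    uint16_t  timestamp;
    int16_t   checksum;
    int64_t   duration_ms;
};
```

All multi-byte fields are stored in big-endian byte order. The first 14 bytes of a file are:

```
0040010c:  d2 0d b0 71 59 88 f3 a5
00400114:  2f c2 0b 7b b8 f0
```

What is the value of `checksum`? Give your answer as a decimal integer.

22920

`checksum` follows `reserved` (2 B), `timestamp` (2 B), so it starts at offset 2 + 2 = 4 and occupies 2 bytes.
Bytes at offsets 4..5: 59 88.
In big-endian order the high byte comes first in memory.
The bytes are already most-significant first: 0x5988.
0x5988 = 22920.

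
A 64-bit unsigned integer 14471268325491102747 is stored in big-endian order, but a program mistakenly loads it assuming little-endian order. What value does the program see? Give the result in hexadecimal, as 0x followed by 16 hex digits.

14471268325491102747 in 64-bit hexadecimal is 0xC8D445DEB642541B.
Stored big-endian, the bytes at ascending addresses are C8 D4 45 DE B6 42 54 1B.
Read back as little-endian, the first byte is least significant, giving 0x1B5442B6DE45D4C8.

0x1B5442B6DE45D4C8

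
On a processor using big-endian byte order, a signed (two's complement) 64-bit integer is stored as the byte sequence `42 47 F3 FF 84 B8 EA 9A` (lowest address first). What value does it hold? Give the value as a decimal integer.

4776054208618621594

Big-endian stores the most-significant byte at the lowest address.
The bytes are already most-significant first: 0x4247F3FF84B8EA9A.
0x4247F3FF84B8EA9A = 4776054208618621594.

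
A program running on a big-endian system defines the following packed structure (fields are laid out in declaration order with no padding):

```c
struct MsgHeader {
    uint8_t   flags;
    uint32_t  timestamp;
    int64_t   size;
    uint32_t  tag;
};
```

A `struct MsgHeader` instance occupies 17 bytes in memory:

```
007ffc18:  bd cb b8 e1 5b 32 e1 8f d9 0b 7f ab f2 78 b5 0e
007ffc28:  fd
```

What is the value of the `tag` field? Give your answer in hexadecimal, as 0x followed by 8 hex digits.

0x78B50EFD

`tag` follows `flags` (1 B), `timestamp` (4 B), `size` (8 B), so it starts at offset 1 + 4 + 8 = 13 and occupies 4 bytes.
Bytes at offsets 13..16: 78 B5 0E FD.
Big-endian stores the most-significant byte at the lowest address.
The bytes are already most-significant first: 0x78B50EFD.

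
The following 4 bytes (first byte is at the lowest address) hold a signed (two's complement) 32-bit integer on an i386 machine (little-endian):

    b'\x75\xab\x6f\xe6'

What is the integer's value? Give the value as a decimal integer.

-428889227

Little-endian stores the least-significant byte at the lowest address.
Reassemble most-significant byte first: E6 6F AB 75 → 0xE66FAB75.
Top bit is set, so as a signed 32-bit value this is 0xE66FAB75 − 2^32 = -428889227.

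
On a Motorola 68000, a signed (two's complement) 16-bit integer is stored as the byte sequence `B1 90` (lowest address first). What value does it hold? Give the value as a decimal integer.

-20080

In big-endian order the high byte comes first in memory.
The bytes are already most-significant first: 0xB190.
Top bit is set, so as a signed 16-bit value this is 0xB190 − 2^16 = -20080.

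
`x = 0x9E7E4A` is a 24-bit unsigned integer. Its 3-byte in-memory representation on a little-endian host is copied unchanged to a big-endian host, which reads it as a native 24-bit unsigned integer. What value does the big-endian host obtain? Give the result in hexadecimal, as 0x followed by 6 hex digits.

Stored little-endian, the bytes at ascending addresses are 4A 7E 9E.
Read back as big-endian, the last byte is least significant, giving 0x4A7E9E.

0x4A7E9E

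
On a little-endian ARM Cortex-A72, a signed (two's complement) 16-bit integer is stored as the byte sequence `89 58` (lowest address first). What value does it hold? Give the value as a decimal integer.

Little-endian stores the least-significant byte at the lowest address.
Reassemble most-significant byte first: 58 89 → 0x5889.
0x5889 = 22665.

22665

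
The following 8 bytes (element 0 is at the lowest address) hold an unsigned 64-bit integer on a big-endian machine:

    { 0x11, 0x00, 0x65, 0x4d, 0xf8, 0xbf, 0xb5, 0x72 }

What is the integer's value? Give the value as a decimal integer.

Big-endian: lowest address holds the most-significant byte.
The bytes are already most-significant first: 0x1100654DF8BFB572.
0x1100654DF8BFB572 = 1225090484204975474.

1225090484204975474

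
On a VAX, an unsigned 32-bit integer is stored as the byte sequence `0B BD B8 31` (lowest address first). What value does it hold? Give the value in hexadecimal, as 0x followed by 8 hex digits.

0x31B8BD0B

Little-endian stores the least-significant byte at the lowest address.
Reassemble most-significant byte first: 31 B8 BD 0B → 0x31B8BD0B.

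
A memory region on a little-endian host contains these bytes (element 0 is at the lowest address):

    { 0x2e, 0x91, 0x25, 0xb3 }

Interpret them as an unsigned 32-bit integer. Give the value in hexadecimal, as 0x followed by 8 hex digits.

Little-endian stores the least-significant byte at the lowest address.
Reassemble most-significant byte first: B3 25 91 2E → 0xB325912E.

0xB325912E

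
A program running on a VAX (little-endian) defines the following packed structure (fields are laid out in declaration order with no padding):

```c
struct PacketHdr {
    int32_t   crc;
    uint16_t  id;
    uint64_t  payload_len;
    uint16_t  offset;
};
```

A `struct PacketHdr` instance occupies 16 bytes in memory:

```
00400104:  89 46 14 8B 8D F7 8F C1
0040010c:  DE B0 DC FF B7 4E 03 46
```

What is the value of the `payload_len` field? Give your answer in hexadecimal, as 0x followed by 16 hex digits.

`payload_len` follows `crc` (4 B), `id` (2 B), so it starts at offset 4 + 2 = 6 and occupies 8 bytes.
Bytes at offsets 6..13: 8F C1 DE B0 DC FF B7 4E.
Little-endian: lowest address holds the least-significant byte.
Reassemble most-significant byte first: 4E B7 FF DC B0 DE C1 8F → 0x4EB7FFDCB0DEC18F.

0x4EB7FFDCB0DEC18F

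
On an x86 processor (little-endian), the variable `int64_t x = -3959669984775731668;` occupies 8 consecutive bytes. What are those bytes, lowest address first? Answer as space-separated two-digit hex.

2C 86 AA C9 20 6D 0C C9

Two's complement of -3959669984775731668 in 64 bits: 3959669984775731668 = 0x36F392DF365579D4; invert → 0xC90C6D20C9AA862B; add 1 → 0xC90C6D20C9AA862C.
Split into bytes (most-significant first): C9 0C 6D 20 C9 AA 86 2C.
In little-endian order the low byte comes first in memory.
So at ascending addresses the bytes are 2C 86 AA C9 20 6D 0C C9.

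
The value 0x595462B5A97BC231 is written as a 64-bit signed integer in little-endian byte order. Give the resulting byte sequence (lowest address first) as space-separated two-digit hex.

Split into bytes (most-significant first): 59 54 62 B5 A9 7B C2 31.
Little-endian: lowest address holds the least-significant byte.
So at ascending addresses the bytes are 31 C2 7B A9 B5 62 54 59.

31 C2 7B A9 B5 62 54 59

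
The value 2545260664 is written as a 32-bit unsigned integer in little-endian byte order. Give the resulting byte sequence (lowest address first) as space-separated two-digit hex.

78 98 B5 97

2545260664 in hexadecimal, padded to 32 bits, is 0x97B59878.
Split into bytes (most-significant first): 97 B5 98 78.
Little-endian: lowest address holds the least-significant byte.
So at ascending addresses the bytes are 78 98 B5 97.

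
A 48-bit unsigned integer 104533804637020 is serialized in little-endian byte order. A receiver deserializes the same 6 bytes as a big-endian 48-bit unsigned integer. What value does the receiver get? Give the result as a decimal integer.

102096920384095

104533804637020 in 48-bit hexadecimal is 0x5F12AC4ADB5C.
Stored little-endian, the bytes at ascending addresses are 5C DB 4A AC 12 5F.
Read back as big-endian, the last byte is least significant, giving 0x5CDB4AAC125F.
0x5CDB4AAC125F = 102096920384095.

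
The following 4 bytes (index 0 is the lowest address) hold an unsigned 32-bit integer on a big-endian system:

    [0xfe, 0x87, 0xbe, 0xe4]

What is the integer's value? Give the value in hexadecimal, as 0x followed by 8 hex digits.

Big-endian: lowest address holds the most-significant byte.
The bytes are already most-significant first: 0xFE87BEE4.

0xFE87BEE4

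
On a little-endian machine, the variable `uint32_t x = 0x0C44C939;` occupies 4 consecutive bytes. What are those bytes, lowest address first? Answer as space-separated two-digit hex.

39 C9 44 0C

Split into bytes (most-significant first): 0C 44 C9 39.
Little-endian stores the least-significant byte at the lowest address.
So at ascending addresses the bytes are 39 C9 44 0C.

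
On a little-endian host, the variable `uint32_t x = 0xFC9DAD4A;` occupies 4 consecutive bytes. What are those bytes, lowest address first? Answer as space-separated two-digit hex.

Split into bytes (most-significant first): FC 9D AD 4A.
In little-endian order the low byte comes first in memory.
So at ascending addresses the bytes are 4A AD 9D FC.

4A AD 9D FC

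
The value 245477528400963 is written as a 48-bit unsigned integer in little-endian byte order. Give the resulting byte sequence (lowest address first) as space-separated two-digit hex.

43 74 E1 B0 42 DF

245477528400963 in hexadecimal, padded to 48 bits, is 0xDF42B0E17443.
Split into bytes (most-significant first): DF 42 B0 E1 74 43.
In little-endian order the low byte comes first in memory.
So at ascending addresses the bytes are 43 74 E1 B0 42 DF.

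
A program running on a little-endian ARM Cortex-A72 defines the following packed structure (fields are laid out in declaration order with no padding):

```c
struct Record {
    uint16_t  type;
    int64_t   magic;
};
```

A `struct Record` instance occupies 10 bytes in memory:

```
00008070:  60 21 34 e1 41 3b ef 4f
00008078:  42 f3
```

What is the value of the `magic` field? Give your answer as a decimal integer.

`magic` follows `type` (2 bytes), so it starts at byte offset 2 and occupies 8 bytes.
Bytes at offsets 2..9: 34 E1 41 3B EF 4F 42 F3.
In little-endian order the low byte comes first in memory.
Reassemble most-significant byte first: F3 42 4F EF 3B 41 E1 34 → 0xF3424FEF3B41E134.
Top bit is set, so as a signed 64-bit value this is 0xF3424FEF3B41E134 − 2^64 = -918083485120208588.

-918083485120208588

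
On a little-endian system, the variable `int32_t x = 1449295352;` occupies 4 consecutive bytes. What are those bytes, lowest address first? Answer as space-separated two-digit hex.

F8 7D 62 56

1449295352 in hexadecimal, padded to 32 bits, is 0x56627DF8.
Split into bytes (most-significant first): 56 62 7D F8.
Little-endian stores the least-significant byte at the lowest address.
So at ascending addresses the bytes are F8 7D 62 56.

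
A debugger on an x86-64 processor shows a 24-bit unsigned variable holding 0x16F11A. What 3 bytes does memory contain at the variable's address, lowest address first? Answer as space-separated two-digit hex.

Split into bytes (most-significant first): 16 F1 1A.
Little-endian stores the least-significant byte at the lowest address.
So at ascending addresses the bytes are 1A F1 16.

1A F1 16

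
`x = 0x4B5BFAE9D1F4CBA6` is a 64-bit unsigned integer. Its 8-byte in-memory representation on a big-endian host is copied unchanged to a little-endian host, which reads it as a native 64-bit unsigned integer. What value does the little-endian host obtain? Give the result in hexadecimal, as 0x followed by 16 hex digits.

0xA6CBF4D1E9FA5B4B

Stored big-endian, the bytes at ascending addresses are 4B 5B FA E9 D1 F4 CB A6.
Read back as little-endian, the first byte is least significant, giving 0xA6CBF4D1E9FA5B4B.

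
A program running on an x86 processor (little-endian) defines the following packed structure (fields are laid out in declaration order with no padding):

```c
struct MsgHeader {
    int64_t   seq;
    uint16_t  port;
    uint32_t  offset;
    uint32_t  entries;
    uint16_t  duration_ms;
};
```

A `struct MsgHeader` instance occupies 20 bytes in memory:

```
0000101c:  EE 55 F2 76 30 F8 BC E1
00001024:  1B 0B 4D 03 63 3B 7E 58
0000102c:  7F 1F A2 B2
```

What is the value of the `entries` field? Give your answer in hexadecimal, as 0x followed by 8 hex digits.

`entries` follows `seq` (8 B), `port` (2 B), `offset` (4 B), so it starts at offset 8 + 2 + 4 = 14 and occupies 4 bytes.
Bytes at offsets 14..17: 7E 58 7F 1F.
Little-endian: lowest address holds the least-significant byte.
Reassemble most-significant byte first: 1F 7F 58 7E → 0x1F7F587E.

0x1F7F587E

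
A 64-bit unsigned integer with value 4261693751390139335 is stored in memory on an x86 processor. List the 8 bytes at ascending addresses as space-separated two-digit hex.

C7 73 1C 31 E3 93 24 3B

4261693751390139335 in hexadecimal, padded to 64 bits, is 0x3B2493E3311C73C7.
Split into bytes (most-significant first): 3B 24 93 E3 31 1C 73 C7.
Little-endian: lowest address holds the least-significant byte.
So at ascending addresses the bytes are C7 73 1C 31 E3 93 24 3B.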